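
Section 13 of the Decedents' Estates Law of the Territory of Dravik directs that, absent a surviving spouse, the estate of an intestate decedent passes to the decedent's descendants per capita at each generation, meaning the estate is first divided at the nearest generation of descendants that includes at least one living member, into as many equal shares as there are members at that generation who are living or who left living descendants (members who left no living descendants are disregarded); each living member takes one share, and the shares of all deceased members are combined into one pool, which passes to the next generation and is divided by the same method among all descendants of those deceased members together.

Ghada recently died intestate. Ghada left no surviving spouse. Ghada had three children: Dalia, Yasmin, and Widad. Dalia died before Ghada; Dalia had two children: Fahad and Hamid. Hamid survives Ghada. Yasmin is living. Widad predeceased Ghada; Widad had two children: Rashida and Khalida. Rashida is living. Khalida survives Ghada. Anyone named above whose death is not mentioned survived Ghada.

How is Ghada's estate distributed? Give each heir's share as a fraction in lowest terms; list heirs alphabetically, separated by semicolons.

Fahad 1/6; Hamid 1/6; Khalida 1/6; Rashida 1/6; Yasmin 1/3

There is no surviving spouse, so the entire estate passes to Ghada's descendants per capita at each generation.
At generation 1 (Dalia, Yasmin, Widad) there are 3 shares of (1)/3 = 1/3 each.
Living: Yasmin — each takes 1/3.
Deceased: Dalia and Widad. Their combined 2/3 is pooled and carried to generation 2.
At generation 2 (Fahad, Hamid, Rashida, Khalida) there are 4 shares of (2/3)/4 = 1/6 each.
Living: Fahad, Hamid, Rashida, and Khalida — each takes 1/6.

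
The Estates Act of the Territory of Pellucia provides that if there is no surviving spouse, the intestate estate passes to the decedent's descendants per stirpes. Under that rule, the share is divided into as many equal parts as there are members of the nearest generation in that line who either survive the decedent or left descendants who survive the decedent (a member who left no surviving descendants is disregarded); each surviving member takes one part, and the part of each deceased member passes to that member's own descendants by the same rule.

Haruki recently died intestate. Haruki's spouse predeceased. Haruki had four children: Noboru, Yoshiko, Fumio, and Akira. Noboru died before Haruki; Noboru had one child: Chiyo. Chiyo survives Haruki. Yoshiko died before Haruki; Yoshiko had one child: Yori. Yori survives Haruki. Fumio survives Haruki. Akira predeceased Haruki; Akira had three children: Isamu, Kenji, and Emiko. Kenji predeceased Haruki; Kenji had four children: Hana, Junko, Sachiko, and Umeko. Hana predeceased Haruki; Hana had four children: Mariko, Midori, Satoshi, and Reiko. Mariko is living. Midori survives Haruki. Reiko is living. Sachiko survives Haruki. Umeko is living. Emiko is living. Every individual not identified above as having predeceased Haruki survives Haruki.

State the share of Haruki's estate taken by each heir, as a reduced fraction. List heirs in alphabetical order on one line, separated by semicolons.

There is no surviving spouse, so the entire estate passes to Haruki's descendants per stirpes.
The estate is divided into 4 equal shares of 1/4 among Noboru, Yoshiko, Fumio, Akira.
Noboru predeceased; the 1/4 allotted to Noboru's branch passes to Noboru's issue by representation.
Chiyo is the sole taker at this level and receives the full 1/4.
Yoshiko predeceased; the 1/4 allotted to Yoshiko's branch passes to Yoshiko's issue by representation.
Yori is the sole taker at this level and receives the full 1/4.
Fumio is living and takes 1/4.
Akira predeceased; the 1/4 allotted to Akira's branch passes to Akira's issue by representation.
The 1/4 is divided into 3 equal shares of 1/12 among Isamu, Kenji, Emiko.
Isamu is living and takes 1/12.
Kenji predeceased; the 1/12 allotted to Kenji's branch passes to Kenji's issue by representation.
The 1/12 is divided into 4 equal shares of 1/48 among Hana, Junko, Sachiko, Umeko.
Hana predeceased; the 1/48 allotted to Hana's branch passes to Hana's issue by representation.
The 1/48 is divided into 4 equal shares of 1/192 among Mariko, Midori, Satoshi, Reiko.
Mariko is living and takes 1/192.
Midori is living and takes 1/192.
Satoshi is living and takes 1/192.
Reiko is living and takes 1/192.
Junko is living and takes 1/48.
Sachiko is living and takes 1/48.
Umeko is living and takes 1/48.
Emiko is living and takes 1/12.

Chiyo 1/4; Emiko 1/12; Fumio 1/4; Isamu 1/12; Junko 1/48; Mariko 1/192; Midori 1/192; Reiko 1/192; Sachiko 1/48; Satoshi 1/192; Umeko 1/48; Yori 1/4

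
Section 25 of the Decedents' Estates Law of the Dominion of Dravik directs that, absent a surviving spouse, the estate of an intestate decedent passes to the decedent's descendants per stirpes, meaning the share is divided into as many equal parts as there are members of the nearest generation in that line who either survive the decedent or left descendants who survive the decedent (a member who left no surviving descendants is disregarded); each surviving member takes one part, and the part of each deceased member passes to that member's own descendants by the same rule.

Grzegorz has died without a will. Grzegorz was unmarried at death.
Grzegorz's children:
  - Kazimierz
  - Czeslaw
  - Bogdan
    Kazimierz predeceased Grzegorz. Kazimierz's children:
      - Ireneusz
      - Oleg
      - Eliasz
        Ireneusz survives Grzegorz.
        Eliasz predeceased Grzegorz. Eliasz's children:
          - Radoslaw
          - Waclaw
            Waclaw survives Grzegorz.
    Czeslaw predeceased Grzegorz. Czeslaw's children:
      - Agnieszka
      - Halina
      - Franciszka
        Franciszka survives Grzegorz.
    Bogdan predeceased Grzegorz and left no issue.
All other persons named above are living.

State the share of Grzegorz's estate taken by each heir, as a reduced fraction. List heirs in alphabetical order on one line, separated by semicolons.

Agnieszka 1/6; Franciszka 1/6; Halina 1/6; Ireneusz 1/6; Oleg 1/6; Radoslaw 1/12; Waclaw 1/12

There is no surviving spouse, so the entire estate passes to Grzegorz's descendants per stirpes.
Bogdan left no surviving issue, so that branch lapses and is disregarded.
The estate is divided into 2 equal shares of 1/2 among Kazimierz, Czeslaw.
Kazimierz predeceased; the 1/2 allotted to Kazimierz's branch passes to Kazimierz's issue by representation.
The 1/2 is divided into 3 equal shares of 1/6 among Ireneusz, Oleg, Eliasz.
Ireneusz is living and takes 1/6.
Oleg is living and takes 1/6.
Eliasz predeceased; the 1/6 allotted to Eliasz's branch passes to Eliasz's issue by representation.
The 1/6 is divided into 2 equal shares of 1/12 among Radoslaw, Waclaw.
Radoslaw is living and takes 1/12.
Waclaw is living and takes 1/12.
Czeslaw predeceased; the 1/2 allotted to Czeslaw's branch passes to Czeslaw's issue by representation.
The 1/2 is divided into 3 equal shares of 1/6 among Agnieszka, Halina, Franciszka.
Agnieszka is living and takes 1/6.
Halina is living and takes 1/6.
Franciszka is living and takes 1/6.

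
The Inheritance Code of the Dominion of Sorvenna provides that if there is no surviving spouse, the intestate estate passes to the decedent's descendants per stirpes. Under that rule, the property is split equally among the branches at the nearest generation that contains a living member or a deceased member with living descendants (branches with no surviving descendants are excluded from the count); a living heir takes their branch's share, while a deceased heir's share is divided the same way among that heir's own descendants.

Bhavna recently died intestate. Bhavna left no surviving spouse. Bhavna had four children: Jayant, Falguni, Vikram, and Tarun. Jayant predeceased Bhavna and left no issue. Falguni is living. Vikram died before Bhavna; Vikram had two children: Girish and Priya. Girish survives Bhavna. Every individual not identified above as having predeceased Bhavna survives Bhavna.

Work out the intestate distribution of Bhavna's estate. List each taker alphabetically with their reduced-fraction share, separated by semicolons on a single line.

There is no surviving spouse, so the entire estate passes to Bhavna's descendants per stirpes.
Jayant left no surviving issue, so that branch lapses and is disregarded.
The estate is divided into 3 equal shares of 1/3 among Falguni, Vikram, Tarun.
Falguni is living and takes 1/3.
Vikram predeceased; the 1/3 allotted to Vikram's branch passes to Vikram's issue by representation.
The 1/3 is divided into 2 equal shares of 1/6 among Girish, Priya.
Girish is living and takes 1/6.
Priya is living and takes 1/6.
Tarun is living and takes 1/3.

Falguni 1/3; Girish 1/6; Priya 1/6; Tarun 1/3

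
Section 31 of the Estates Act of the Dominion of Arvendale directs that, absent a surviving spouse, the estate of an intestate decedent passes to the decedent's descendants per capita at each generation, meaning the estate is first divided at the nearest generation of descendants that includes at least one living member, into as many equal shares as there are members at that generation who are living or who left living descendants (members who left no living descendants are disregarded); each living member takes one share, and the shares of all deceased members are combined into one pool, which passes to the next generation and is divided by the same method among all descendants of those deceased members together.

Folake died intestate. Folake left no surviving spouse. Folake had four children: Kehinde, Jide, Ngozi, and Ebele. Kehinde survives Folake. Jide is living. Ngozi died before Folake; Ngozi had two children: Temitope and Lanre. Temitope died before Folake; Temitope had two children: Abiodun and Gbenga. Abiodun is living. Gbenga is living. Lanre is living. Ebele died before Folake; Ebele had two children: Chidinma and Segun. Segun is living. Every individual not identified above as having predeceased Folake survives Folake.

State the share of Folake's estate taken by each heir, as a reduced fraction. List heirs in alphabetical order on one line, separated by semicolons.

There is no surviving spouse, so the entire estate passes to Folake's descendants per capita at each generation.
At generation 1 (Kehinde, Jide, Ngozi, Ebele) there are 4 shares of (1)/4 = 1/4 each.
Living: Kehinde and Jide — each takes 1/4.
Deceased: Ngozi and Ebele. Their combined 1/2 is pooled and carried to generation 2.
At generation 2 (Temitope, Lanre, Chidinma, Segun) there are 4 shares of (1/2)/4 = 1/8 each.
Living: Lanre, Chidinma, and Segun — each takes 1/8.
Deceased: Temitope. That 1/8 share is carried to generation 3.
At generation 3 (Abiodun, Gbenga) there are 2 shares of (1/8)/2 = 1/16 each.
Living: Abiodun and Gbenga — each takes 1/16.

Abiodun 1/16; Chidinma 1/8; Gbenga 1/16; Jide 1/4; Kehinde 1/4; Lanre 1/8; Segun 1/8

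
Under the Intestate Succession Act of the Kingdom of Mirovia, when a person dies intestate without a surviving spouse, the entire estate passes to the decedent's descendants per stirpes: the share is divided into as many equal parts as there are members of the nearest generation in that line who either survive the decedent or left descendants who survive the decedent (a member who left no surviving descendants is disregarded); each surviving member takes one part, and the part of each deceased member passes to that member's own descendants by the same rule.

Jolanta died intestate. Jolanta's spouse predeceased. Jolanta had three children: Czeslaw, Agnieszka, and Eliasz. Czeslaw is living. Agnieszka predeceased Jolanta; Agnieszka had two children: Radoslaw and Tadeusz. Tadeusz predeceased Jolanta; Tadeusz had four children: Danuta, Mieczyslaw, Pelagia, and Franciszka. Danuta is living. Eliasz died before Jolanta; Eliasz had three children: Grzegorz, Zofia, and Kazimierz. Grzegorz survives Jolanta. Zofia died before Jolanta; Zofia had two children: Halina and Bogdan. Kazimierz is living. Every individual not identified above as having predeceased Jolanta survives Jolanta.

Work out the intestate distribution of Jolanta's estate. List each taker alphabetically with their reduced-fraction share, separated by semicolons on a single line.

There is no surviving spouse, so the entire estate passes to Jolanta's descendants per stirpes.
The estate is divided into 3 equal shares of 1/3 among Czeslaw, Agnieszka, Eliasz.
Czeslaw is living and takes 1/3.
Agnieszka predeceased; the 1/3 allotted to Agnieszka's branch passes to Agnieszka's issue by representation.
The 1/3 is divided into 2 equal shares of 1/6 among Radoslaw, Tadeusz.
Radoslaw is living and takes 1/6.
Tadeusz predeceased; the 1/6 allotted to Tadeusz's branch passes to Tadeusz's issue by representation.
The 1/6 is divided into 4 equal shares of 1/24 among Danuta, Mieczyslaw, Pelagia, Franciszka.
Danuta is living and takes 1/24.
Mieczyslaw is living and takes 1/24.
Pelagia is living and takes 1/24.
Franciszka is living and takes 1/24.
Eliasz predeceased; the 1/3 allotted to Eliasz's branch passes to Eliasz's issue by representation.
The 1/3 is divided into 3 equal shares of 1/9 among Grzegorz, Zofia, Kazimierz.
Grzegorz is living and takes 1/9.
Zofia predeceased; the 1/9 allotted to Zofia's branch passes to Zofia's issue by representation.
The 1/9 is divided into 2 equal shares of 1/18 among Halina, Bogdan.
Halina is living and takes 1/18.
Bogdan is living and takes 1/18.
Kazimierz is living and takes 1/9.

Bogdan 1/18; Czeslaw 1/3; Danuta 1/24; Franciszka 1/24; Grzegorz 1/9; Halina 1/18; Kazimierz 1/9; Mieczyslaw 1/24; Pelagia 1/24; Radoslaw 1/6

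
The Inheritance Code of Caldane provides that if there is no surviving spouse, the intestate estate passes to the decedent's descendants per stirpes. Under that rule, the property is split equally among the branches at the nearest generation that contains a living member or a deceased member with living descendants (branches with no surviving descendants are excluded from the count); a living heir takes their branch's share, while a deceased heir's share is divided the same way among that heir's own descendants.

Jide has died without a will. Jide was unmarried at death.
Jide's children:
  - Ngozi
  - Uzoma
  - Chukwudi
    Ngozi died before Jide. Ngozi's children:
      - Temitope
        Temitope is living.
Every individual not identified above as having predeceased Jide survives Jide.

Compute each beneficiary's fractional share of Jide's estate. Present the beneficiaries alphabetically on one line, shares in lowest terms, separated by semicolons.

Chukwudi 1/3; Temitope 1/3; Uzoma 1/3

There is no surviving spouse, so the entire estate passes to Jide's descendants per stirpes.
The estate is divided into 3 equal shares of 1/3 among Ngozi, Uzoma, Chukwudi.
Ngozi predeceased; the 1/3 allotted to Ngozi's branch passes to Ngozi's issue by representation.
Temitope is the sole taker at this level and receives the full 1/3.
Uzoma is living and takes 1/3.
Chukwudi is living and takes 1/3.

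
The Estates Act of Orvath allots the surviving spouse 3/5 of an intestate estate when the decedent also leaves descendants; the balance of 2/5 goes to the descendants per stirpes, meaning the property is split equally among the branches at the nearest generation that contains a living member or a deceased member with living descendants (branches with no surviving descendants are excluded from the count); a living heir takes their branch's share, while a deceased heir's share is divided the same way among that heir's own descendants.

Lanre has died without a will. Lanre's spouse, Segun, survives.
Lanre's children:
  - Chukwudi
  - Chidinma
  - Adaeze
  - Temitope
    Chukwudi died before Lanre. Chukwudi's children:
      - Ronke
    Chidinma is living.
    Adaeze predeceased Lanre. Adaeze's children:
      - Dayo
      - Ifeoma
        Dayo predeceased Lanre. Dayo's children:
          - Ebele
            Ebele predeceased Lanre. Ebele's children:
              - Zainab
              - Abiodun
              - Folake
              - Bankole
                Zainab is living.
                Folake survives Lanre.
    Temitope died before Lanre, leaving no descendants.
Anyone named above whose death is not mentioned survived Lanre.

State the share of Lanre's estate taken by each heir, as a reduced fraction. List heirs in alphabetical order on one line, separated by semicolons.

Abiodun 1/60; Bankole 1/60; Chidinma 2/15; Folake 1/60; Ifeoma 1/15; Ronke 2/15; Segun 3/5; Zainab 1/60

Segun, as surviving spouse, takes 3/5.
The remaining 2/5 passes to Lanre's descendants per stirpes.
Temitope left no surviving issue, so that branch lapses and is disregarded.
The 2/5 is divided into 3 equal shares of 2/15 among Chukwudi, Chidinma, Adaeze.
Chukwudi predeceased; the 2/15 allotted to Chukwudi's branch passes to Chukwudi's issue by representation.
Ronke is the sole taker at this level and receives the full 2/15.
Chidinma is living and takes 2/15.
Adaeze predeceased; the 2/15 allotted to Adaeze's branch passes to Adaeze's issue by representation.
The 2/15 is divided into 2 equal shares of 1/15 among Dayo, Ifeoma.
Dayo predeceased; the 1/15 allotted to Dayo's branch passes to Dayo's issue by representation.
Ebele's line is the sole branch at this level, so the full 1/15 passes to Ebele's issue by representation.
The 1/15 is divided into 4 equal shares of 1/60 among Zainab, Abiodun, Folake, Bankole.
Zainab is living and takes 1/60.
Abiodun is living and takes 1/60.
Folake is living and takes 1/60.
Bankole is living and takes 1/60.
Ifeoma is living and takes 1/15.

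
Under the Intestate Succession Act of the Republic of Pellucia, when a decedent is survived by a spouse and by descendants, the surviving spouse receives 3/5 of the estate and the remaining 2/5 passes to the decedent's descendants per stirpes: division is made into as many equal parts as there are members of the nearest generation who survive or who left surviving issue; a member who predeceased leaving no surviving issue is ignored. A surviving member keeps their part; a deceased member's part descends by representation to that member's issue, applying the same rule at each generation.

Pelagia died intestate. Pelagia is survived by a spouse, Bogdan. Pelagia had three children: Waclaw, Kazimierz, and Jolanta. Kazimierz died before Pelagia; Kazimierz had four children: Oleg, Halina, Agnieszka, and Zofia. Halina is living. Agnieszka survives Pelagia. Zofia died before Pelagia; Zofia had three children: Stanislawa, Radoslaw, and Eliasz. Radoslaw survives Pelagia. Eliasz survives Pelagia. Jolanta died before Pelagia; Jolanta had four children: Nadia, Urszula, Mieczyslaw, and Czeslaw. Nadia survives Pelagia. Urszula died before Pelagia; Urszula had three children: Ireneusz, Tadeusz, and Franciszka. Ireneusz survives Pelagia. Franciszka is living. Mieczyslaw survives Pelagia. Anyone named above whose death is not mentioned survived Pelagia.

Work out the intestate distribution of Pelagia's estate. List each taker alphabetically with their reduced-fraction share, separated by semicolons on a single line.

Bogdan, as surviving spouse, takes 3/5.
The remaining 2/5 passes to Pelagia's descendants per stirpes.
The 2/5 is divided into 3 equal shares of 2/15 among Waclaw, Kazimierz, Jolanta.
Waclaw is living and takes 2/15.
Kazimierz predeceased; the 2/15 allotted to Kazimierz's branch passes to Kazimierz's issue by representation.
The 2/15 is divided into 4 equal shares of 1/30 among Oleg, Halina, Agnieszka, Zofia.
Oleg is living and takes 1/30.
Halina is living and takes 1/30.
Agnieszka is living and takes 1/30.
Zofia predeceased; the 1/30 allotted to Zofia's branch passes to Zofia's issue by representation.
The 1/30 is divided into 3 equal shares of 1/90 among Stanislawa, Radoslaw, Eliasz.
Stanislawa is living and takes 1/90.
Radoslaw is living and takes 1/90.
Eliasz is living and takes 1/90.
Jolanta predeceased; the 2/15 allotted to Jolanta's branch passes to Jolanta's issue by representation.
The 2/15 is divided into 4 equal shares of 1/30 among Nadia, Urszula, Mieczyslaw, Czeslaw.
Nadia is living and takes 1/30.
Urszula predeceased; the 1/30 allotted to Urszula's branch passes to Urszula's issue by representation.
The 1/30 is divided into 3 equal shares of 1/90 among Ireneusz, Tadeusz, Franciszka.
Ireneusz is living and takes 1/90.
Tadeusz is living and takes 1/90.
Franciszka is living and takes 1/90.
Mieczyslaw is living and takes 1/30.
Czeslaw is living and takes 1/30.

Agnieszka 1/30; Bogdan 3/5; Czeslaw 1/30; Eliasz 1/90; Franciszka 1/90; Halina 1/30; Ireneusz 1/90; Mieczyslaw 1/30; Nadia 1/30; Oleg 1/30; Radoslaw 1/90; Stanislawa 1/90; Tadeusz 1/90; Waclaw 2/15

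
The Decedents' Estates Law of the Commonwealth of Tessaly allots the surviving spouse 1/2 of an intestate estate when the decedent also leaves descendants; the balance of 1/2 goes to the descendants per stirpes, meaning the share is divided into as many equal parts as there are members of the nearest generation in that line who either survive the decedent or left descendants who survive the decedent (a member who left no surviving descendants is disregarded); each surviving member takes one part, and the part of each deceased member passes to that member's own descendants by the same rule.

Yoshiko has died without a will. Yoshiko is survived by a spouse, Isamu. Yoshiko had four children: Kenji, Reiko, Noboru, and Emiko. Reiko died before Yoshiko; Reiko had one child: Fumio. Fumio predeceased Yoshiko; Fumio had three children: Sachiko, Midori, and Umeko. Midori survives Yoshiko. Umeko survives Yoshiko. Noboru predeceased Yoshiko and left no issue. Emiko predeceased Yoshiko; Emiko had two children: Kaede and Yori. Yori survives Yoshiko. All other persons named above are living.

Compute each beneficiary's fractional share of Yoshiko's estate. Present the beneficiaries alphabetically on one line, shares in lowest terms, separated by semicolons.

Isamu, as surviving spouse, takes 1/2.
The remaining 1/2 passes to Yoshiko's descendants per stirpes.
Noboru left no surviving issue, so that branch lapses and is disregarded.
The 1/2 is divided into 3 equal shares of 1/6 among Kenji, Reiko, Emiko.
Kenji is living and takes 1/6.
Reiko predeceased; the 1/6 allotted to Reiko's branch passes to Reiko's issue by representation.
Fumio's line is the sole branch at this level, so the full 1/6 passes to Fumio's issue by representation.
The 1/6 is divided into 3 equal shares of 1/18 among Sachiko, Midori, Umeko.
Sachiko is living and takes 1/18.
Midori is living and takes 1/18.
Umeko is living and takes 1/18.
Emiko predeceased; the 1/6 allotted to Emiko's branch passes to Emiko's issue by representation.
The 1/6 is divided into 2 equal shares of 1/12 among Kaede, Yori.
Kaede is living and takes 1/12.
Yori is living and takes 1/12.

Isamu 1/2; Kaede 1/12; Kenji 1/6; Midori 1/18; Sachiko 1/18; Umeko 1/18; Yori 1/12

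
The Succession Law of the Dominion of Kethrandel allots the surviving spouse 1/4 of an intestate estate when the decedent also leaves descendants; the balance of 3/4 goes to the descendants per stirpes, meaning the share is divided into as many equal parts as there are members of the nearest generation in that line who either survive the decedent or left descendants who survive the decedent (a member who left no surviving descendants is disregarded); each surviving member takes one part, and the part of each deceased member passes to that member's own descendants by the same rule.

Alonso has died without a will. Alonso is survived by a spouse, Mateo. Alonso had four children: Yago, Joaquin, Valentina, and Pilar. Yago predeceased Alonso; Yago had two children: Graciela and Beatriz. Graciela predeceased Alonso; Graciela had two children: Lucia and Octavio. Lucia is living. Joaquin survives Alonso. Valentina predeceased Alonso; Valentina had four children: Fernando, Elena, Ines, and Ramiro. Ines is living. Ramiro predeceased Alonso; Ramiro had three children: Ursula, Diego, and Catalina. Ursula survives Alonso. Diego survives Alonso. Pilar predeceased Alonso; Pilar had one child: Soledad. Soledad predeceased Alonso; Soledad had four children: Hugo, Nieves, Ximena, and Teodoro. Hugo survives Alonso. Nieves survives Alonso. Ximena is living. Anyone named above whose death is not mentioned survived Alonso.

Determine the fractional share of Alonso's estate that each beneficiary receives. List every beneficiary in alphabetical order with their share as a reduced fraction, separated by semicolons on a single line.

Beatriz 3/32; Catalina 1/64; Diego 1/64; Elena 3/64; Fernando 3/64; Hugo 3/64; Ines 3/64; Joaquin 3/16; Lucia 3/64; Mateo 1/4; Nieves 3/64; Octavio 3/64; Teodoro 3/64; Ursula 1/64; Ximena 3/64

Mateo, as surviving spouse, takes 1/4.
The remaining 3/4 passes to Alonso's descendants per stirpes.
The 3/4 is divided into 4 equal shares of 3/16 among Yago, Joaquin, Valentina, Pilar.
Yago predeceased; the 3/16 allotted to Yago's branch passes to Yago's issue by representation.
The 3/16 is divided into 2 equal shares of 3/32 among Graciela, Beatriz.
Graciela predeceased; the 3/32 allotted to Graciela's branch passes to Graciela's issue by representation.
The 3/32 is divided into 2 equal shares of 3/64 among Lucia, Octavio.
Lucia is living and takes 3/64.
Octavio is living and takes 3/64.
Beatriz is living and takes 3/32.
Joaquin is living and takes 3/16.
Valentina predeceased; the 3/16 allotted to Valentina's branch passes to Valentina's issue by representation.
The 3/16 is divided into 4 equal shares of 3/64 among Fernando, Elena, Ines, Ramiro.
Fernando is living and takes 3/64.
Elena is living and takes 3/64.
Ines is living and takes 3/64.
Ramiro predeceased; the 3/64 allotted to Ramiro's branch passes to Ramiro's issue by representation.
The 3/64 is divided into 3 equal shares of 1/64 among Ursula, Diego, Catalina.
Ursula is living and takes 1/64.
Diego is living and takes 1/64.
Catalina is living and takes 1/64.
Pilar predeceased; the 3/16 allotted to Pilar's branch passes to Pilar's issue by representation.
Soledad's line is the sole branch at this level, so the full 3/16 passes to Soledad's issue by representation.
The 3/16 is divided into 4 equal shares of 3/64 among Hugo, Nieves, Ximena, Teodoro.
Hugo is living and takes 3/64.
Nieves is living and takes 3/64.
Ximena is living and takes 3/64.
Teodoro is living and takes 3/64.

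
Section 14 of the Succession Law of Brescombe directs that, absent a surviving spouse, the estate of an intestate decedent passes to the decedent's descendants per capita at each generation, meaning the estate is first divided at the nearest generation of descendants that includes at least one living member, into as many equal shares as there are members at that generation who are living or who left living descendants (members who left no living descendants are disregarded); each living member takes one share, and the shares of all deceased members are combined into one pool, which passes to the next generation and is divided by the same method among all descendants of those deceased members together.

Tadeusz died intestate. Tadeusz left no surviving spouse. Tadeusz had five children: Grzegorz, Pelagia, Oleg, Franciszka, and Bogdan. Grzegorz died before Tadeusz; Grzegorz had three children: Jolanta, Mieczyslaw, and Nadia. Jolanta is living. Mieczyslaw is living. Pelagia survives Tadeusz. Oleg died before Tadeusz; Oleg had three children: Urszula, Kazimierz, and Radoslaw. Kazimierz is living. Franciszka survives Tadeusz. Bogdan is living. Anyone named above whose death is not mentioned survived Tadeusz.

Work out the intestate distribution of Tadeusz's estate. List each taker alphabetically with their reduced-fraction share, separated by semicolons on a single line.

Bogdan 1/5; Franciszka 1/5; Jolanta 1/15; Kazimierz 1/15; Mieczyslaw 1/15; Nadia 1/15; Pelagia 1/5; Radoslaw 1/15; Urszula 1/15

There is no surviving spouse, so the entire estate passes to Tadeusz's descendants per capita at each generation.
At generation 1 (Grzegorz, Pelagia, Oleg, Franciszka, Bogdan) there are 5 shares of (1)/5 = 1/5 each.
Living: Pelagia, Franciszka, and Bogdan — each takes 1/5.
Deceased: Grzegorz and Oleg. Their combined 2/5 is pooled and carried to generation 2.
At generation 2 (Jolanta, Mieczyslaw, Nadia, Urszula, Kazimierz, Radoslaw) there are 6 shares of (2/5)/6 = 1/15 each.
Living: Jolanta, Mieczyslaw, Nadia, Urszula, Kazimierz, and Radoslaw — each takes 1/15.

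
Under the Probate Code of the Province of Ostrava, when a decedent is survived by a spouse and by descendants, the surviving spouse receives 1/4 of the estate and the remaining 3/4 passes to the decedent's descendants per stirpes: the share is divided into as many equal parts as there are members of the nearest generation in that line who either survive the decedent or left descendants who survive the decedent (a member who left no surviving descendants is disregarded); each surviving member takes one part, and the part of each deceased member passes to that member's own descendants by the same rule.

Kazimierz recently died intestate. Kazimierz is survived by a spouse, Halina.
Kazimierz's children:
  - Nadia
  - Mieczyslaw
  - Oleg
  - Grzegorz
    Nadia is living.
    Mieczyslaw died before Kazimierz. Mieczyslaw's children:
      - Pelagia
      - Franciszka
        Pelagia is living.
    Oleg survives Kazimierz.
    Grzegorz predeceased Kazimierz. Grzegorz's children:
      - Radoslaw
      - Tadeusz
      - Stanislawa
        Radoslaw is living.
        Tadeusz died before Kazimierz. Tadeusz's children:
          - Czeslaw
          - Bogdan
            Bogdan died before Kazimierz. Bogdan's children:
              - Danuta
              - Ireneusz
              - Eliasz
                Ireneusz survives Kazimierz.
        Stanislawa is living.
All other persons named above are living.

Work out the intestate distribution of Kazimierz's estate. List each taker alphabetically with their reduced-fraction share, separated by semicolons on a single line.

Halina, as surviving spouse, takes 1/4.
The remaining 3/4 passes to Kazimierz's descendants per stirpes.
The 3/4 is divided into 4 equal shares of 3/16 among Nadia, Mieczyslaw, Oleg, Grzegorz.
Nadia is living and takes 3/16.
Mieczyslaw predeceased; the 3/16 allotted to Mieczyslaw's branch passes to Mieczyslaw's issue by representation.
The 3/16 is divided into 2 equal shares of 3/32 among Pelagia, Franciszka.
Pelagia is living and takes 3/32.
Franciszka is living and takes 3/32.
Oleg is living and takes 3/16.
Grzegorz predeceased; the 3/16 allotted to Grzegorz's branch passes to Grzegorz's issue by representation.
The 3/16 is divided into 3 equal shares of 1/16 among Radoslaw, Tadeusz, Stanislawa.
Radoslaw is living and takes 1/16.
Tadeusz predeceased; the 1/16 allotted to Tadeusz's branch passes to Tadeusz's issue by representation.
The 1/16 is divided into 2 equal shares of 1/32 among Czeslaw, Bogdan.
Czeslaw is living and takes 1/32.
Bogdan predeceased; the 1/32 allotted to Bogdan's branch passes to Bogdan's issue by representation.
The 1/32 is divided into 3 equal shares of 1/96 among Danuta, Ireneusz, Eliasz.
Danuta is living and takes 1/96.
Ireneusz is living and takes 1/96.
Eliasz is living and takes 1/96.
Stanislawa is living and takes 1/16.

Czeslaw 1/32; Danuta 1/96; Eliasz 1/96; Franciszka 3/32; Halina 1/4; Ireneusz 1/96; Nadia 3/16; Oleg 3/16; Pelagia 3/32; Radoslaw 1/16; Stanislawa 1/16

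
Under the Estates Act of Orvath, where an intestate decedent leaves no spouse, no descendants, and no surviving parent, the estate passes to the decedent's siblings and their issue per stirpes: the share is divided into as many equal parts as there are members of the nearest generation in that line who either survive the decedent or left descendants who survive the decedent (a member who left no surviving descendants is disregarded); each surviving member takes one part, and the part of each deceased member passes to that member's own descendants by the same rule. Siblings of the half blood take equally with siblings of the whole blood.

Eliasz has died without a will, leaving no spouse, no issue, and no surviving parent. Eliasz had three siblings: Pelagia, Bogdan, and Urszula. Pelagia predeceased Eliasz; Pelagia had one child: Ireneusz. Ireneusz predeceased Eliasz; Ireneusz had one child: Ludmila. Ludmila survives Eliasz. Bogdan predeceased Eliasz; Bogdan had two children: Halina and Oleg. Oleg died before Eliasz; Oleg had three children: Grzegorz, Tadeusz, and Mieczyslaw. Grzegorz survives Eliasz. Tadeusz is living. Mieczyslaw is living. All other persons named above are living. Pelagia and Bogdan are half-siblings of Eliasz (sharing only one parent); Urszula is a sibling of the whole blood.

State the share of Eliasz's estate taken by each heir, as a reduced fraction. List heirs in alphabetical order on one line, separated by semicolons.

Grzegorz 1/18; Halina 1/6; Ludmila 1/3; Mieczyslaw 1/18; Tadeusz 1/18; Urszula 1/3

No spouse, descendants, or parent survives, so the estate passes to Eliasz's siblings per stirpes.
Half-blood and whole-blood siblings take equally under the stated rule.
The estate is divided into 3 equal shares of 1/3 among Pelagia, Bogdan, Urszula.
Pelagia predeceased; the 1/3 allotted to Pelagia's branch passes to Pelagia's issue by representation.
Ireneusz's line is the sole branch at this level, so the full 1/3 passes to Ireneusz's issue by representation.
Ludmila is the sole taker at this level and receives the full 1/3.
Bogdan predeceased; the 1/3 allotted to Bogdan's branch passes to Bogdan's issue by representation.
The 1/3 is divided into 2 equal shares of 1/6 among Halina, Oleg.
Halina is living and takes 1/6.
Oleg predeceased; the 1/6 allotted to Oleg's branch passes to Oleg's issue by representation.
The 1/6 is divided into 3 equal shares of 1/18 among Grzegorz, Tadeusz, Mieczyslaw.
Grzegorz is living and takes 1/18.
Tadeusz is living and takes 1/18.
Mieczyslaw is living and takes 1/18.
Urszula is living and takes 1/3.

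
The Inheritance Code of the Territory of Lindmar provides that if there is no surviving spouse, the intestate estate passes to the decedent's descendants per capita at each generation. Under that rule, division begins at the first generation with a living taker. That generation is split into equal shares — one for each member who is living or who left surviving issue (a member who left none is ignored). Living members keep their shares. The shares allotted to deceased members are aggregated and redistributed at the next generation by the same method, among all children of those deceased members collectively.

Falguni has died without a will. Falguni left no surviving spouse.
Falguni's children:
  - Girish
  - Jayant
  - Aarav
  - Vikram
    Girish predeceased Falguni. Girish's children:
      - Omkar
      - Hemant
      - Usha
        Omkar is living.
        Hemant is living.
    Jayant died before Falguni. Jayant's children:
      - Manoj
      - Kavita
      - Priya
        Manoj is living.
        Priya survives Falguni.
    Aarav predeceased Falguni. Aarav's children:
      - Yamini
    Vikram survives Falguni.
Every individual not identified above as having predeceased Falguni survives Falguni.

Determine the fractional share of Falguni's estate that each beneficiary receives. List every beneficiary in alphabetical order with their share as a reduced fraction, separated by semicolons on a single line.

Hemant 3/28; Kavita 3/28; Manoj 3/28; Omkar 3/28; Priya 3/28; Usha 3/28; Vikram 1/4; Yamini 3/28

There is no surviving spouse, so the entire estate passes to Falguni's descendants per capita at each generation.
At generation 1 (Girish, Jayant, Aarav, Vikram) there are 4 shares of (1)/4 = 1/4 each.
Living: Vikram — each takes 1/4.
Deceased: Girish, Jayant, and Aarav. Their combined 3/4 is pooled and carried to generation 2.
At generation 2 (Omkar, Hemant, Usha, Manoj, Kavita, Priya, Yamini) there are 7 shares of (3/4)/7 = 3/28 each.
Living: Omkar, Hemant, Usha, Manoj, Kavita, Priya, and Yamini — each takes 3/28.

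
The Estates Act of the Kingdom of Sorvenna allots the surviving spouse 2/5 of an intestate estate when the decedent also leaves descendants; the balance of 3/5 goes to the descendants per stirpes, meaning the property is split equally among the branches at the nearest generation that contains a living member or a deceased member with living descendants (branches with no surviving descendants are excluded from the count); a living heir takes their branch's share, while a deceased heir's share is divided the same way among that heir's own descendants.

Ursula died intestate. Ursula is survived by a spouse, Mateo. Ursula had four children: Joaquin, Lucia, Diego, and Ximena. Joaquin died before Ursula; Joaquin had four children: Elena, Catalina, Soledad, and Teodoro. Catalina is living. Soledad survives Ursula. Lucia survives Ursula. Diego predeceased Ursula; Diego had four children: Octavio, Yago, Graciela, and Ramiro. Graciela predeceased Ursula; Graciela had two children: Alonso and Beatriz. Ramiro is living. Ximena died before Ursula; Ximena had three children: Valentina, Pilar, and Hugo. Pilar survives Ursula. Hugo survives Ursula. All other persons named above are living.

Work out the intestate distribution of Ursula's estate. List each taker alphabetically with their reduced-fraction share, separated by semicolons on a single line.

Alonso 3/160; Beatriz 3/160; Catalina 3/80; Elena 3/80; Hugo 1/20; Lucia 3/20; Mateo 2/5; Octavio 3/80; Pilar 1/20; Ramiro 3/80; Soledad 3/80; Teodoro 3/80; Valentina 1/20; Yago 3/80

Mateo, as surviving spouse, takes 2/5.
The remaining 3/5 passes to Ursula's descendants per stirpes.
The 3/5 is divided into 4 equal shares of 3/20 among Joaquin, Lucia, Diego, Ximena.
Joaquin predeceased; the 3/20 allotted to Joaquin's branch passes to Joaquin's issue by representation.
The 3/20 is divided into 4 equal shares of 3/80 among Elena, Catalina, Soledad, Teodoro.
Elena is living and takes 3/80.
Catalina is living and takes 3/80.
Soledad is living and takes 3/80.
Teodoro is living and takes 3/80.
Lucia is living and takes 3/20.
Diego predeceased; the 3/20 allotted to Diego's branch passes to Diego's issue by representation.
The 3/20 is divided into 4 equal shares of 3/80 among Octavio, Yago, Graciela, Ramiro.
Octavio is living and takes 3/80.
Yago is living and takes 3/80.
Graciela predeceased; the 3/80 allotted to Graciela's branch passes to Graciela's issue by representation.
The 3/80 is divided into 2 equal shares of 3/160 among Alonso, Beatriz.
Alonso is living and takes 3/160.
Beatriz is living and takes 3/160.
Ramiro is living and takes 3/80.
Ximena predeceased; the 3/20 allotted to Ximena's branch passes to Ximena's issue by representation.
The 3/20 is divided into 3 equal shares of 1/20 among Valentina, Pilar, Hugo.
Valentina is living and takes 1/20.
Pilar is living and takes 1/20.
Hugo is living and takes 1/20.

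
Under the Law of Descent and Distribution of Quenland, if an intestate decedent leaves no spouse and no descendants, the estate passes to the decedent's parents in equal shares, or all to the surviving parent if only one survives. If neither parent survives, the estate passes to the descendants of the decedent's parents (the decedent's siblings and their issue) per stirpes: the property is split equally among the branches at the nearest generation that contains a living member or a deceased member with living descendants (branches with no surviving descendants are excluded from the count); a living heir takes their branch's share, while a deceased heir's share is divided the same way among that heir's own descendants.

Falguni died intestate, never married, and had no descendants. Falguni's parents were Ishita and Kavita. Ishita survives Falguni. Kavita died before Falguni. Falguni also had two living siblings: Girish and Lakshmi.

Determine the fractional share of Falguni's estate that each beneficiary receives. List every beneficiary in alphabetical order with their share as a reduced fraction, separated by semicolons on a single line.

Only one parent, Ishita, survives, so Ishita takes the entire estate. The siblings take nothing because a surviving parent has priority.

Ishita 1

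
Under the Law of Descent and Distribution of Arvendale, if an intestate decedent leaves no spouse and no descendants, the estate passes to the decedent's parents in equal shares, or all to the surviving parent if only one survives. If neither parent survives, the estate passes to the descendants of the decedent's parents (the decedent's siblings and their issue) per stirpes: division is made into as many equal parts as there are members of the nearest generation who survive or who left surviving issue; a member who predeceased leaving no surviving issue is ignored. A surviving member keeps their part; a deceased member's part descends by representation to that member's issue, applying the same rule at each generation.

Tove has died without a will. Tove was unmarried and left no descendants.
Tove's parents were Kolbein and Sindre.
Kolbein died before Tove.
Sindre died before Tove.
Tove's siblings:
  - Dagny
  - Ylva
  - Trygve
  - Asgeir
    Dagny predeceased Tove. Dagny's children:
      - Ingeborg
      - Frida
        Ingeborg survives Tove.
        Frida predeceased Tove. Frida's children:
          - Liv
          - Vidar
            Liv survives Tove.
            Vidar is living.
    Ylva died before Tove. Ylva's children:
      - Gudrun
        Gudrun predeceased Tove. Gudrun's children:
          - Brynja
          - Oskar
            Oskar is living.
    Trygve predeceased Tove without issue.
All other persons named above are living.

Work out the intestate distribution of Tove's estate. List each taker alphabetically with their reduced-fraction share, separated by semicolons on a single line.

Neither parent survives and there are no descendants, so the estate passes to Tove's siblings and their issue per stirpes.
Trygve left no surviving issue, so that branch lapses and is disregarded.
The estate is divided into 3 equal shares of 1/3 among Dagny, Ylva, Asgeir.
Dagny predeceased; the 1/3 allotted to Dagny's branch passes to Dagny's issue by representation.
The 1/3 is divided into 2 equal shares of 1/6 among Ingeborg, Frida.
Ingeborg is living and takes 1/6.
Frida predeceased; the 1/6 allotted to Frida's branch passes to Frida's issue by representation.
The 1/6 is divided into 2 equal shares of 1/12 among Liv, Vidar.
Liv is living and takes 1/12.
Vidar is living and takes 1/12.
Ylva predeceased; the 1/3 allotted to Ylva's branch passes to Ylva's issue by representation.
Gudrun's line is the sole branch at this level, so the full 1/3 passes to Gudrun's issue by representation.
The 1/3 is divided into 2 equal shares of 1/6 among Brynja, Oskar.
Brynja is living and takes 1/6.
Oskar is living and takes 1/6.
Asgeir is living and takes 1/3.

Asgeir 1/3; Brynja 1/6; Ingeborg 1/6; Liv 1/12; Oskar 1/6; Vidar 1/12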